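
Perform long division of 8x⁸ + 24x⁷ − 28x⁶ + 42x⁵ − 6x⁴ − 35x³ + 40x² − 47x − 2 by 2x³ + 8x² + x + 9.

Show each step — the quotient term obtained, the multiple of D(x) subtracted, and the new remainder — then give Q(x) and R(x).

Q(x) = 4x⁵ − 4x⁴ + 5x² − 5x; R(x) = −2x − 2

Step 1: lead(8x⁸ + 24x⁷ − 28x⁶ + 42x⁵ − 6x⁴ − 35x³ + 40x² − 47x − 2) ÷ lead(D) = 8x⁸ ÷ 2x³ = 4x⁵. Subtract (4x⁵)·D = 8x⁸ + 32x⁷ + 4x⁶ + 36x⁵. Remainder: −8x⁷ − 32x⁶ + 6x⁵ − 6x⁴ − 35x³ + 40x² − 47x − 2.
Step 2: lead(−8x⁷ − 32x⁶ + 6x⁵ − 6x⁴ − 35x³ + 40x² − 47x − 2) ÷ lead(D) = −8x⁷ ÷ 2x³ = −4x⁴. Subtract (−4x⁴)·D = −8x⁷ − 32x⁶ − 4x⁵ − 36x⁴. Remainder: 10x⁵ + 30x⁴ − 35x³ + 40x² − 47x − 2.
Step 3: lead(10x⁵ + 30x⁴ − 35x³ + 40x² − 47x − 2) ÷ lead(D) = 10x⁵ ÷ 2x³ = 5x². Subtract (5x²)·D = 10x⁵ + 40x⁴ + 5x³ + 45x². Remainder: −10x⁴ − 40x³ − 5x² − 47x − 2.
Step 4: lead(−10x⁴ − 40x³ − 5x² − 47x − 2) ÷ lead(D) = −10x⁴ ÷ 2x³ = −5x. Subtract (−5x)·D = −10x⁴ − 40x³ − 5x² − 45x. Remainder: −2x − 2.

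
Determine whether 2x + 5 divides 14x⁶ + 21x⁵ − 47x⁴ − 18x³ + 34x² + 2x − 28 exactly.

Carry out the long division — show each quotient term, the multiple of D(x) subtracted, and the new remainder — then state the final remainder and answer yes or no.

R(x) = −8, so D(x) is not a factor of P(x). no

Step 1: lead(14x⁶ + 21x⁵ − 47x⁴ − 18x³ + 34x² + 2x − 28) ÷ lead(D) = 14x⁶ ÷ 2x = 7x⁵. Subtract (7x⁵)·D = 14x⁶ + 35x⁵. Remainder: −14x⁵ − 47x⁴ − 18x³ + 34x² + 2x − 28.
Step 2: lead(−14x⁵ − 47x⁴ − 18x³ + 34x² + 2x − 28) ÷ lead(D) = −14x⁵ ÷ 2x = −7x⁴. Subtract (−7x⁴)·D = −14x⁵ − 35x⁴. Remainder: −12x⁴ − 18x³ + 34x² + 2x − 28.
Step 3: lead(−12x⁴ − 18x³ + 34x² + 2x − 28) ÷ lead(D) = −12x⁴ ÷ 2x = −6x³. Subtract (−6x³)·D = −12x⁴ − 30x³. Remainder: 12x³ + 34x² + 2x − 28.
Step 4: lead(12x³ + 34x² + 2x − 28) ÷ lead(D) = 12x³ ÷ 2x = 6x². Subtract (6x²)·D = 12x³ + 30x². Remainder: 4x² + 2x − 28.
Step 5: lead(4x² + 2x − 28) ÷ lead(D) = 4x² ÷ 2x = 2x. Subtract (2x)·D = 4x² + 10x. Remainder: −8x − 28.
Step 6: lead(−8x − 28) ÷ lead(D) = −8x ÷ 2x = −4. Subtract (−4)·D = −8x − 20. Remainder: −8.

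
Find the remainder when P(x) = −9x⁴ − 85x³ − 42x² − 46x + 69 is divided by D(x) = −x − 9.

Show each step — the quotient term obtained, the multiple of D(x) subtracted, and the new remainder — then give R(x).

R(x) = −3

Step 1: lead(−9x⁴ − 85x³ − 42x² − 46x + 69) ÷ lead(D) = −9x⁴ ÷ −x = 9x³. Subtract (9x³)·D = −9x⁴ − 81x³. Remainder: −4x³ − 42x² − 46x + 69.
Step 2: lead(−4x³ − 42x² − 46x + 69) ÷ lead(D) = −4x³ ÷ −x = 4x². Subtract (4x²)·D = −4x³ − 36x². Remainder: −6x² − 46x + 69.
Step 3: lead(−6x² − 46x + 69) ÷ lead(D) = −6x² ÷ −x = 6x. Subtract (6x)·D = −6x² − 54x. Remainder: 8x + 69.
Step 4: lead(8x + 69) ÷ lead(D) = 8x ÷ −x = −8. Subtract (−8)·D = 8x + 72. Remainder: −3.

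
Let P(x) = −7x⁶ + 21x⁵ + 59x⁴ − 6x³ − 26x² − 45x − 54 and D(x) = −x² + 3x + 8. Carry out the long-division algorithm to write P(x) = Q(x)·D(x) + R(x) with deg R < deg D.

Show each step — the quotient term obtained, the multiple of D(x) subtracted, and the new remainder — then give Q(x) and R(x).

Step 1: lead(−7x⁶ + 21x⁵ + 59x⁴ − 6x³ − 26x² − 45x − 54) ÷ lead(D) = −7x⁶ ÷ −x² = 7x⁴. Subtract (7x⁴)·D = −7x⁶ + 21x⁵ + 56x⁴. Remainder: 3x⁴ − 6x³ − 26x² − 45x − 54.
Step 2: lead(3x⁴ − 6x³ − 26x² − 45x − 54) ÷ lead(D) = 3x⁴ ÷ −x² = −3x². Subtract (−3x²)·D = 3x⁴ − 9x³ − 24x². Remainder: 3x³ − 2x² − 45x − 54.
Step 3: lead(3x³ − 2x² − 45x − 54) ÷ lead(D) = 3x³ ÷ −x² = −3x. Subtract (−3x)·D = 3x³ − 9x² − 24x. Remainder: 7x² − 21x − 54.
Step 4: lead(7x² − 21x − 54) ÷ lead(D) = 7x² ÷ −x² = −7. Subtract (−7)·D = 7x² − 21x − 56. Remainder: 2.

Q(x) = 7x⁴ − 3x² − 3x − 7; R(x) = 2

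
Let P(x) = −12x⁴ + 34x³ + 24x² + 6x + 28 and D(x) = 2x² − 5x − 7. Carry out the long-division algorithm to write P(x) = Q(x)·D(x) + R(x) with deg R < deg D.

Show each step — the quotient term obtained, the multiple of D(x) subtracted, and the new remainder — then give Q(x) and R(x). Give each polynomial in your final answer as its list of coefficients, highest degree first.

Q = [-6, 2, -4]; R = [0]

Step 1: lead(−12x⁴ + 34x³ + 24x² + 6x + 28) ÷ lead(D) = −12x⁴ ÷ 2x² = −6x². Subtract (−6x²)·D = −12x⁴ + 30x³ + 42x². Remainder: 4x³ − 18x² + 6x + 28.
Step 2: lead(4x³ − 18x² + 6x + 28) ÷ lead(D) = 4x³ ÷ 2x² = 2x. Subtract (2x)·D = 4x³ − 10x² − 14x. Remainder: −8x² + 20x + 28.
Step 3: lead(−8x² + 20x + 28) ÷ lead(D) = −8x² ÷ 2x² = −4. Subtract (−4)·D = −8x² + 20x + 28. Remainder: 0.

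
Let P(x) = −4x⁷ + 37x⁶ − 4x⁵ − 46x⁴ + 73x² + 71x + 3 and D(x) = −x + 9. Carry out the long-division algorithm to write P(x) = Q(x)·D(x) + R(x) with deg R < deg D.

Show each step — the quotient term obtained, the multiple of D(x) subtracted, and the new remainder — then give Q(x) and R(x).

Q(x) = 4x⁶ − x⁵ − 5x⁴ + x³ + 9x² + 8x + 1; R(x) = −6

Step 1: lead(−4x⁷ + 37x⁶ − 4x⁵ − 46x⁴ + 73x² + 71x + 3) ÷ lead(D) = −4x⁷ ÷ −x = 4x⁶. Subtract (4x⁶)·D = −4x⁷ + 36x⁶. Remainder: x⁶ − 4x⁵ − 46x⁴ + 73x² + 71x + 3.
Step 2: lead(x⁶ − 4x⁵ − 46x⁴ + 73x² + 71x + 3) ÷ lead(D) = x⁶ ÷ −x = −x⁵. Subtract (−x⁵)·D = x⁶ − 9x⁵. Remainder: 5x⁵ − 46x⁴ + 73x² + 71x + 3.
Step 3: lead(5x⁵ − 46x⁴ + 73x² + 71x + 3) ÷ lead(D) = 5x⁵ ÷ −x = −5x⁴. Subtract (−5x⁴)·D = 5x⁵ − 45x⁴. Remainder: −x⁴ + 73x² + 71x + 3.
Step 4: lead(−x⁴ + 73x² + 71x + 3) ÷ lead(D) = −x⁴ ÷ −x = x³. Subtract (x³)·D = −x⁴ + 9x³. Remainder: −9x³ + 73x² + 71x + 3.
Step 5: lead(−9x³ + 73x² + 71x + 3) ÷ lead(D) = −9x³ ÷ −x = 9x². Subtract (9x²)·D = −9x³ + 81x². Remainder: −8x² + 71x + 3.
Step 6: lead(−8x² + 71x + 3) ÷ lead(D) = −8x² ÷ −x = 8x. Subtract (8x)·D = −8x² + 72x. Remainder: −x + 3.
Step 7: lead(−x + 3) ÷ lead(D) = −x ÷ −x = 1. Subtract (1)·D = −x + 9. Remainder: −6.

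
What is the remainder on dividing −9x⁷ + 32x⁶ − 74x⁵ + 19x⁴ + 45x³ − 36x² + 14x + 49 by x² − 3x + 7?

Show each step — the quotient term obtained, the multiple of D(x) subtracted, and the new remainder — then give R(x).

R(x) = 0

Step 1: lead(−9x⁷ + 32x⁶ − 74x⁵ + 19x⁴ + 45x³ − 36x² + 14x + 49) ÷ lead(D) = −9x⁷ ÷ x² = −9x⁵. Subtract (−9x⁵)·D = −9x⁷ + 27x⁶ − 63x⁵. Remainder: 5x⁶ − 11x⁵ + 19x⁴ + 45x³ − 36x² + 14x + 49.
Step 2: lead(5x⁶ − 11x⁵ + 19x⁴ + 45x³ − 36x² + 14x + 49) ÷ lead(D) = 5x⁶ ÷ x² = 5x⁴. Subtract (5x⁴)·D = 5x⁶ − 15x⁵ + 35x⁴. Remainder: 4x⁵ − 16x⁴ + 45x³ − 36x² + 14x + 49.
Step 3: lead(4x⁵ − 16x⁴ + 45x³ − 36x² + 14x + 49) ÷ lead(D) = 4x⁵ ÷ x² = 4x³. Subtract (4x³)·D = 4x⁵ − 12x⁴ + 28x³. Remainder: −4x⁴ + 17x³ − 36x² + 14x + 49.
Step 4: lead(−4x⁴ + 17x³ − 36x² + 14x + 49) ÷ lead(D) = −4x⁴ ÷ x² = −4x². Subtract (−4x²)·D = −4x⁴ + 12x³ − 28x². Remainder: 5x³ − 8x² + 14x + 49.
Step 5: lead(5x³ − 8x² + 14x + 49) ÷ lead(D) = 5x³ ÷ x² = 5x. Subtract (5x)·D = 5x³ − 15x² + 35x. Remainder: 7x² − 21x + 49.
Step 6: lead(7x² − 21x + 49) ÷ lead(D) = 7x² ÷ x² = 7. Subtract (7)·D = 7x² − 21x + 49. Remainder: 0.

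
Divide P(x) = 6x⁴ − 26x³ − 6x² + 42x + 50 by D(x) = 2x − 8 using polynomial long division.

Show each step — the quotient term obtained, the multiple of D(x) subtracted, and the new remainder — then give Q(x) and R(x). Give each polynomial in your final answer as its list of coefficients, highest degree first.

Q = [3, -1, -7, -7]; R = [-6]

Step 1: lead(6x⁴ − 26x³ − 6x² + 42x + 50) ÷ lead(D) = 6x⁴ ÷ 2x = 3x³. Subtract (3x³)·D = 6x⁴ − 24x³. Remainder: −2x³ − 6x² + 42x + 50.
Step 2: lead(−2x³ − 6x² + 42x + 50) ÷ lead(D) = −2x³ ÷ 2x = −x². Subtract (−x²)·D = −2x³ + 8x². Remainder: −14x² + 42x + 50.
Step 3: lead(−14x² + 42x + 50) ÷ lead(D) = −14x² ÷ 2x = −7x. Subtract (−7x)·D = −14x² + 56x. Remainder: −14x + 50.
Step 4: lead(−14x + 50) ÷ lead(D) = −14x ÷ 2x = −7. Subtract (−7)·D = −14x + 56. Remainder: −6.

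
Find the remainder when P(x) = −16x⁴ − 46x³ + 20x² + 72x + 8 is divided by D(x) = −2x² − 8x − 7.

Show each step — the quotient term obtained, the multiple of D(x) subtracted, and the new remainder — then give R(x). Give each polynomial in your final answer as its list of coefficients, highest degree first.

Step 1: lead(−16x⁴ − 46x³ + 20x² + 72x + 8) ÷ lead(D) = −16x⁴ ÷ −2x² = 8x². Subtract (8x²)·D = −16x⁴ − 64x³ − 56x². Remainder: 18x³ + 76x² + 72x + 8.
Step 2: lead(18x³ + 76x² + 72x + 8) ÷ lead(D) = 18x³ ÷ −2x² = −9x. Subtract (−9x)·D = 18x³ + 72x² + 63x. Remainder: 4x² + 9x + 8.
Step 3: lead(4x² + 9x + 8) ÷ lead(D) = 4x² ÷ −2x² = −2. Subtract (−2)·D = 4x² + 16x + 14. Remainder: −7x − 6.

R = [-7, -6]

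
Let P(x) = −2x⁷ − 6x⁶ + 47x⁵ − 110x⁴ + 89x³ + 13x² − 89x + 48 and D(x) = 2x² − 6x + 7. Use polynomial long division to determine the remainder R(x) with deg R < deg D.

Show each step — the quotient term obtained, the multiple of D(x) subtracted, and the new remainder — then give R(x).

R(x) = 9x − 1

Step 1: lead(−2x⁷ − 6x⁶ + 47x⁵ − 110x⁴ + 89x³ + 13x² − 89x + 48) ÷ lead(D) = −2x⁷ ÷ 2x² = −x⁵. Subtract (−x⁵)·D = −2x⁷ + 6x⁶ − 7x⁵. Remainder: −12x⁶ + 54x⁵ − 110x⁴ + 89x³ + 13x² − 89x + 48.
Step 2: lead(−12x⁶ + 54x⁵ − 110x⁴ + 89x³ + 13x² − 89x + 48) ÷ lead(D) = −12x⁶ ÷ 2x² = −6x⁴. Subtract (−6x⁴)·D = −12x⁶ + 36x⁵ − 42x⁴. Remainder: 18x⁵ − 68x⁴ + 89x³ + 13x² − 89x + 48.
Step 3: lead(18x⁵ − 68x⁴ + 89x³ + 13x² − 89x + 48) ÷ lead(D) = 18x⁵ ÷ 2x² = 9x³. Subtract (9x³)·D = 18x⁵ − 54x⁴ + 63x³. Remainder: −14x⁴ + 26x³ + 13x² − 89x + 48.
Step 4: lead(−14x⁴ + 26x³ + 13x² − 89x + 48) ÷ lead(D) = −14x⁴ ÷ 2x² = −7x². Subtract (−7x²)·D = −14x⁴ + 42x³ − 49x². Remainder: −16x³ + 62x² − 89x + 48.
Step 5: lead(−16x³ + 62x² − 89x + 48) ÷ lead(D) = −16x³ ÷ 2x² = −8x. Subtract (−8x)·D = −16x³ + 48x² − 56x. Remainder: 14x² − 33x + 48.
Step 6: lead(14x² − 33x + 48) ÷ lead(D) = 14x² ÷ 2x² = 7. Subtract (7)·D = 14x² − 42x + 49. Remainder: 9x − 1.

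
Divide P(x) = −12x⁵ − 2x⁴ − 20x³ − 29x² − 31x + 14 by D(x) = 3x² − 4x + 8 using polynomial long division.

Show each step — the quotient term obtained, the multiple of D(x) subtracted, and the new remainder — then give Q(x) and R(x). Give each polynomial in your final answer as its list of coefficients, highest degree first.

Step 1: lead(−12x⁵ − 2x⁴ − 20x³ − 29x² − 31x + 14) ÷ lead(D) = −12x⁵ ÷ 3x² = −4x³. Subtract (−4x³)·D = −12x⁵ + 16x⁴ − 32x³. Remainder: −18x⁴ + 12x³ − 29x² − 31x + 14.
Step 2: lead(−18x⁴ + 12x³ − 29x² − 31x + 14) ÷ lead(D) = −18x⁴ ÷ 3x² = −6x². Subtract (−6x²)·D = −18x⁴ + 24x³ − 48x². Remainder: −12x³ + 19x² − 31x + 14.
Step 3: lead(−12x³ + 19x² − 31x + 14) ÷ lead(D) = −12x³ ÷ 3x² = −4x. Subtract (−4x)·D = −12x³ + 16x² − 32x. Remainder: 3x² + x + 14.
Step 4: lead(3x² + x + 14) ÷ lead(D) = 3x² ÷ 3x² = 1. Subtract (1)·D = 3x² − 4x + 8. Remainder: 5x + 6.

Q = [-4, -6, -4, 1]; R = [5, 6]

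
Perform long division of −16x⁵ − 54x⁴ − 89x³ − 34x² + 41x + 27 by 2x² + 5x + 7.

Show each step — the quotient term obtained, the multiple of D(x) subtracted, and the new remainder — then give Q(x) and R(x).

Q(x) = −8x³ − 7x² + x + 5; R(x) = 9x − 8

Step 1: lead(−16x⁵ − 54x⁴ − 89x³ − 34x² + 41x + 27) ÷ lead(D) = −16x⁵ ÷ 2x² = −8x³. Subtract (−8x³)·D = −16x⁵ − 40x⁴ − 56x³. Remainder: −14x⁴ − 33x³ − 34x² + 41x + 27.
Step 2: lead(−14x⁴ − 33x³ − 34x² + 41x + 27) ÷ lead(D) = −14x⁴ ÷ 2x² = −7x². Subtract (−7x²)·D = −14x⁴ − 35x³ − 49x². Remainder: 2x³ + 15x² + 41x + 27.
Step 3: lead(2x³ + 15x² + 41x + 27) ÷ lead(D) = 2x³ ÷ 2x² = x. Subtract (x)·D = 2x³ + 5x² + 7x. Remainder: 10x² + 34x + 27.
Step 4: lead(10x² + 34x + 27) ÷ lead(D) = 10x² ÷ 2x² = 5. Subtract (5)·D = 10x² + 25x + 35. Remainder: 9x − 8.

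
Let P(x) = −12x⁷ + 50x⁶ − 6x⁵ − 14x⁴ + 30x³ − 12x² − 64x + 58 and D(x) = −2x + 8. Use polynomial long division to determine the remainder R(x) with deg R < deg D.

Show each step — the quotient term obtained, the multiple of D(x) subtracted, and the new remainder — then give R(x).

R(x) = −6

Step 1: lead(−12x⁷ + 50x⁶ − 6x⁵ − 14x⁴ + 30x³ − 12x² − 64x + 58) ÷ lead(D) = −12x⁷ ÷ −2x = 6x⁶. Subtract (6x⁶)·D = −12x⁷ + 48x⁶. Remainder: 2x⁶ − 6x⁵ − 14x⁴ + 30x³ − 12x² − 64x + 58.
Step 2: lead(2x⁶ − 6x⁵ − 14x⁴ + 30x³ − 12x² − 64x + 58) ÷ lead(D) = 2x⁶ ÷ −2x = −x⁵. Subtract (−x⁵)·D = 2x⁶ − 8x⁵. Remainder: 2x⁵ − 14x⁴ + 30x³ − 12x² − 64x + 58.
Step 3: lead(2x⁵ − 14x⁴ + 30x³ − 12x² − 64x + 58) ÷ lead(D) = 2x⁵ ÷ −2x = −x⁴. Subtract (−x⁴)·D = 2x⁵ − 8x⁴. Remainder: −6x⁴ + 30x³ − 12x² − 64x + 58.
Step 4: lead(−6x⁴ + 30x³ − 12x² − 64x + 58) ÷ lead(D) = −6x⁴ ÷ −2x = 3x³. Subtract (3x³)·D = −6x⁴ + 24x³. Remainder: 6x³ − 12x² − 64x + 58.
Step 5: lead(6x³ − 12x² − 64x + 58) ÷ lead(D) = 6x³ ÷ −2x = −3x². Subtract (−3x²)·D = 6x³ − 24x². Remainder: 12x² − 64x + 58.
Step 6: lead(12x² − 64x + 58) ÷ lead(D) = 12x² ÷ −2x = −6x. Subtract (−6x)·D = 12x² − 48x. Remainder: −16x + 58.
Step 7: lead(−16x + 58) ÷ lead(D) = −16x ÷ −2x = 8. Subtract (8)·D = −16x + 64. Remainder: −6.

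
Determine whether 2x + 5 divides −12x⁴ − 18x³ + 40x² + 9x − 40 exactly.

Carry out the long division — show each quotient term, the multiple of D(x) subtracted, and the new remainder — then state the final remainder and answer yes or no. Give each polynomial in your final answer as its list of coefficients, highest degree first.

Step 1: lead(−12x⁴ − 18x³ + 40x² + 9x − 40) ÷ lead(D) = −12x⁴ ÷ 2x = −6x³. Subtract (−6x³)·D = −12x⁴ − 30x³. Remainder: 12x³ + 40x² + 9x − 40.
Step 2: lead(12x³ + 40x² + 9x − 40) ÷ lead(D) = 12x³ ÷ 2x = 6x². Subtract (6x²)·D = 12x³ + 30x². Remainder: 10x² + 9x − 40.
Step 3: lead(10x² + 9x − 40) ÷ lead(D) = 10x² ÷ 2x = 5x. Subtract (5x)·D = 10x² + 25x. Remainder: −16x − 40.
Step 4: lead(−16x − 40) ÷ lead(D) = −16x ÷ 2x = −8. Subtract (−8)·D = −16x − 40. Remainder: 0.

R = [0], so D(x) is a factor of P(x). yes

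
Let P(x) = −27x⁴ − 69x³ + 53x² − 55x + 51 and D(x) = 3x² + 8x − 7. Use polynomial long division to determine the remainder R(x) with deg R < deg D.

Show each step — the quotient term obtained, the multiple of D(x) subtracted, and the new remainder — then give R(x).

Step 1: lead(−27x⁴ − 69x³ + 53x² − 55x + 51) ÷ lead(D) = −27x⁴ ÷ 3x² = −9x². Subtract (−9x²)·D = −27x⁴ − 72x³ + 63x². Remainder: 3x³ − 10x² − 55x + 51.
Step 2: lead(3x³ − 10x² − 55x + 51) ÷ lead(D) = 3x³ ÷ 3x² = x. Subtract (x)·D = 3x³ + 8x² − 7x. Remainder: −18x² − 48x + 51.
Step 3: lead(−18x² − 48x + 51) ÷ lead(D) = −18x² ÷ 3x² = −6. Subtract (−6)·D = −18x² − 48x + 42. Remainder: 9.

R(x) = 9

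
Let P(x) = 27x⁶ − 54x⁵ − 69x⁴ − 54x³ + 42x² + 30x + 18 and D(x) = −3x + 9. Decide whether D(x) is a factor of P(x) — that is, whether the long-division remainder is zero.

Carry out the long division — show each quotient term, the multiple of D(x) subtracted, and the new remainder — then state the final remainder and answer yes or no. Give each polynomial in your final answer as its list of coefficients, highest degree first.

Step 1: lead(27x⁶ − 54x⁵ − 69x⁴ − 54x³ + 42x² + 30x + 18) ÷ lead(D) = 27x⁶ ÷ −3x = −9x⁵. Subtract (−9x⁵)·D = 27x⁶ − 81x⁵. Remainder: 27x⁵ − 69x⁴ − 54x³ + 42x² + 30x + 18.
Step 2: lead(27x⁵ − 69x⁴ − 54x³ + 42x² + 30x + 18) ÷ lead(D) = 27x⁵ ÷ −3x = −9x⁴. Subtract (−9x⁴)·D = 27x⁵ − 81x⁴. Remainder: 12x⁴ − 54x³ + 42x² + 30x + 18.
Step 3: lead(12x⁴ − 54x³ + 42x² + 30x + 18) ÷ lead(D) = 12x⁴ ÷ −3x = −4x³. Subtract (−4x³)·D = 12x⁴ − 36x³. Remainder: −18x³ + 42x² + 30x + 18.
Step 4: lead(−18x³ + 42x² + 30x + 18) ÷ lead(D) = −18x³ ÷ −3x = 6x². Subtract (6x²)·D = −18x³ + 54x². Remainder: −12x² + 30x + 18.
Step 5: lead(−12x² + 30x + 18) ÷ lead(D) = −12x² ÷ −3x = 4x. Subtract (4x)·D = −12x² + 36x. Remainder: −6x + 18.
Step 6: lead(−6x + 18) ÷ lead(D) = −6x ÷ −3x = 2. Subtract (2)·D = −6x + 18. Remainder: 0.

R = [0], so D(x) is a factor of P(x). yes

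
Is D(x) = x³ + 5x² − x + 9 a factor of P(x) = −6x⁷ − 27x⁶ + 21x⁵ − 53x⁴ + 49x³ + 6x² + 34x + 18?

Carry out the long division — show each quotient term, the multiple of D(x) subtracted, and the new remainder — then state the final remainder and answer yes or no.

R(x) = 0, so D(x) is a factor of P(x). yes

Step 1: lead(−6x⁷ − 27x⁶ + 21x⁵ − 53x⁴ + 49x³ + 6x² + 34x + 18) ÷ lead(D) = −6x⁷ ÷ x³ = −6x⁴. Subtract (−6x⁴)·D = −6x⁷ − 30x⁶ + 6x⁵ − 54x⁴. Remainder: 3x⁶ + 15x⁵ + x⁴ + 49x³ + 6x² + 34x + 18.
Step 2: lead(3x⁶ + 15x⁵ + x⁴ + 49x³ + 6x² + 34x + 18) ÷ lead(D) = 3x⁶ ÷ x³ = 3x³. Subtract (3x³)·D = 3x⁶ + 15x⁵ − 3x⁴ + 27x³. Remainder: 4x⁴ + 22x³ + 6x² + 34x + 18.
Step 3: lead(4x⁴ + 22x³ + 6x² + 34x + 18) ÷ lead(D) = 4x⁴ ÷ x³ = 4x. Subtract (4x)·D = 4x⁴ + 20x³ − 4x² + 36x. Remainder: 2x³ + 10x² − 2x + 18.
Step 4: lead(2x³ + 10x² − 2x + 18) ÷ lead(D) = 2x³ ÷ x³ = 2. Subtract (2)·D = 2x³ + 10x² − 2x + 18. Remainder: 0.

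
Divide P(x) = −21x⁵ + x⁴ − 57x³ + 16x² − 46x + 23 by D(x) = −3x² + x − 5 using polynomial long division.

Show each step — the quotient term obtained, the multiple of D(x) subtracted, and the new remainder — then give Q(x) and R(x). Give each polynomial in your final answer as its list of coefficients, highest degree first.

Q = [7, 2, 8, -6]; R = [-7]

Step 1: lead(−21x⁵ + x⁴ − 57x³ + 16x² − 46x + 23) ÷ lead(D) = −21x⁵ ÷ −3x² = 7x³. Subtract (7x³)·D = −21x⁵ + 7x⁴ − 35x³. Remainder: −6x⁴ − 22x³ + 16x² − 46x + 23.
Step 2: lead(−6x⁴ − 22x³ + 16x² − 46x + 23) ÷ lead(D) = −6x⁴ ÷ −3x² = 2x². Subtract (2x²)·D = −6x⁴ + 2x³ − 10x². Remainder: −24x³ + 26x² − 46x + 23.
Step 3: lead(−24x³ + 26x² − 46x + 23) ÷ lead(D) = −24x³ ÷ −3x² = 8x. Subtract (8x)·D = −24x³ + 8x² − 40x. Remainder: 18x² − 6x + 23.
Step 4: lead(18x² − 6x + 23) ÷ lead(D) = 18x² ÷ −3x² = −6. Subtract (−6)·D = 18x² − 6x + 30. Remainder: −7.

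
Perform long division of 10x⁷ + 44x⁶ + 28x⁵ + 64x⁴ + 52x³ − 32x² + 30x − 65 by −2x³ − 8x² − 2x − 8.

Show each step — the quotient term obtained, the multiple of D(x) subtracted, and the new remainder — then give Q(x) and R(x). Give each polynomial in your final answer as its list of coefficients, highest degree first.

Q = [-5, -2, -1, -6, 7]; R = [4, -4, -9]

Step 1: lead(10x⁷ + 44x⁶ + 28x⁵ + 64x⁴ + 52x³ − 32x² + 30x − 65) ÷ lead(D) = 10x⁷ ÷ −2x³ = −5x⁴. Subtract (−5x⁴)·D = 10x⁷ + 40x⁶ + 10x⁵ + 40x⁴. Remainder: 4x⁶ + 18x⁵ + 24x⁴ + 52x³ − 32x² + 30x − 65.
Step 2: lead(4x⁶ + 18x⁵ + 24x⁴ + 52x³ − 32x² + 30x − 65) ÷ lead(D) = 4x⁶ ÷ −2x³ = −2x³. Subtract (−2x³)·D = 4x⁶ + 16x⁵ + 4x⁴ + 16x³. Remainder: 2x⁵ + 20x⁴ + 36x³ − 32x² + 30x − 65.
Step 3: lead(2x⁵ + 20x⁴ + 36x³ − 32x² + 30x − 65) ÷ lead(D) = 2x⁵ ÷ −2x³ = −x². Subtract (−x²)·D = 2x⁵ + 8x⁴ + 2x³ + 8x². Remainder: 12x⁴ + 34x³ − 40x² + 30x − 65.
Step 4: lead(12x⁴ + 34x³ − 40x² + 30x − 65) ÷ lead(D) = 12x⁴ ÷ −2x³ = −6x. Subtract (−6x)·D = 12x⁴ + 48x³ + 12x² + 48x. Remainder: −14x³ − 52x² − 18x − 65.
Step 5: lead(−14x³ − 52x² − 18x − 65) ÷ lead(D) = −14x³ ÷ −2x³ = 7. Subtract (7)·D = −14x³ − 56x² − 14x − 56. Remainder: 4x² − 4x − 9.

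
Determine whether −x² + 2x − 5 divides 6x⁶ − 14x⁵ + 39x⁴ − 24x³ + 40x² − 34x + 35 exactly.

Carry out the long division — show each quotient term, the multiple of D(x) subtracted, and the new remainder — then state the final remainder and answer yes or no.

Step 1: lead(6x⁶ − 14x⁵ + 39x⁴ − 24x³ + 40x² − 34x + 35) ÷ lead(D) = 6x⁶ ÷ −x² = −6x⁴. Subtract (−6x⁴)·D = 6x⁶ − 12x⁵ + 30x⁴. Remainder: −2x⁵ + 9x⁴ − 24x³ + 40x² − 34x + 35.
Step 2: lead(−2x⁵ + 9x⁴ − 24x³ + 40x² − 34x + 35) ÷ lead(D) = −2x⁵ ÷ −x² = 2x³. Subtract (2x³)·D = −2x⁵ + 4x⁴ − 10x³. Remainder: 5x⁴ − 14x³ + 40x² − 34x + 35.
Step 3: lead(5x⁴ − 14x³ + 40x² − 34x + 35) ÷ lead(D) = 5x⁴ ÷ −x² = −5x². Subtract (−5x²)·D = 5x⁴ − 10x³ + 25x². Remainder: −4x³ + 15x² − 34x + 35.
Step 4: lead(−4x³ + 15x² − 34x + 35) ÷ lead(D) = −4x³ ÷ −x² = 4x. Subtract (4x)·D = −4x³ + 8x² − 20x. Remainder: 7x² − 14x + 35.
Step 5: lead(7x² − 14x + 35) ÷ lead(D) = 7x² ÷ −x² = −7. Subtract (−7)·D = 7x² − 14x + 35. Remainder: 0.

R(x) = 0, so D(x) is a factor of P(x). yes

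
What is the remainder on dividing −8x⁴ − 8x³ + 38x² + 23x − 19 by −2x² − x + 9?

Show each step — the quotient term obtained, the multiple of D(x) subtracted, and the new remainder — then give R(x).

Step 1: lead(−8x⁴ − 8x³ + 38x² + 23x − 19) ÷ lead(D) = −8x⁴ ÷ −2x² = 4x². Subtract (4x²)·D = −8x⁴ − 4x³ + 36x². Remainder: −4x³ + 2x² + 23x − 19.
Step 2: lead(−4x³ + 2x² + 23x − 19) ÷ lead(D) = −4x³ ÷ −2x² = 2x. Subtract (2x)·D = −4x³ − 2x² + 18x. Remainder: 4x² + 5x − 19.
Step 3: lead(4x² + 5x − 19) ÷ lead(D) = 4x² ÷ −2x² = −2. Subtract (−2)·D = 4x² + 2x − 18. Remainder: 3x − 1.

R(x) = 3x − 1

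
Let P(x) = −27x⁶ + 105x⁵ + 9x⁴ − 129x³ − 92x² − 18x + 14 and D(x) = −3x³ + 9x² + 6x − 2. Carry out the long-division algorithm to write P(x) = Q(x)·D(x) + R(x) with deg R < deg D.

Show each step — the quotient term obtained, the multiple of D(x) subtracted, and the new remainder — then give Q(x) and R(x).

Q(x) = 9x³ − 8x² − 9x − 6; R(x) = 2

Step 1: lead(−27x⁶ + 105x⁵ + 9x⁴ − 129x³ − 92x² − 18x + 14) ÷ lead(D) = −27x⁶ ÷ −3x³ = 9x³. Subtract (9x³)·D = −27x⁶ + 81x⁵ + 54x⁴ − 18x³. Remainder: 24x⁵ − 45x⁴ − 111x³ − 92x² − 18x + 14.
Step 2: lead(24x⁵ − 45x⁴ − 111x³ − 92x² − 18x + 14) ÷ lead(D) = 24x⁵ ÷ −3x³ = −8x². Subtract (−8x²)·D = 24x⁵ − 72x⁴ − 48x³ + 16x². Remainder: 27x⁴ − 63x³ − 108x² − 18x + 14.
Step 3: lead(27x⁴ − 63x³ − 108x² − 18x + 14) ÷ lead(D) = 27x⁴ ÷ −3x³ = −9x. Subtract (−9x)·D = 27x⁴ − 81x³ − 54x² + 18x. Remainder: 18x³ − 54x² − 36x + 14.
Step 4: lead(18x³ − 54x² − 36x + 14) ÷ lead(D) = 18x³ ÷ −3x³ = −6. Subtract (−6)·D = 18x³ − 54x² − 36x + 12. Remainder: 2.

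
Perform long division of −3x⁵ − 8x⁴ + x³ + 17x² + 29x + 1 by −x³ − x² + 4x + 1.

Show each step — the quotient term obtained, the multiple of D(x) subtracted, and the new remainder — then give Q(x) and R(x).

Step 1: lead(−3x⁵ − 8x⁴ + x³ + 17x² + 29x + 1) ÷ lead(D) = −3x⁵ ÷ −x³ = 3x². Subtract (3x²)·D = −3x⁵ − 3x⁴ + 12x³ + 3x². Remainder: −5x⁴ − 11x³ + 14x² + 29x + 1.
Step 2: lead(−5x⁴ − 11x³ + 14x² + 29x + 1) ÷ lead(D) = −5x⁴ ÷ −x³ = 5x. Subtract (5x)·D = −5x⁴ − 5x³ + 20x² + 5x. Remainder: −6x³ − 6x² + 24x + 1.
Step 3: lead(−6x³ − 6x² + 24x + 1) ÷ lead(D) = −6x³ ÷ −x³ = 6. Subtract (6)·D = −6x³ − 6x² + 24x + 6. Remainder: −5.

Q(x) = 3x² + 5x + 6; R(x) = −5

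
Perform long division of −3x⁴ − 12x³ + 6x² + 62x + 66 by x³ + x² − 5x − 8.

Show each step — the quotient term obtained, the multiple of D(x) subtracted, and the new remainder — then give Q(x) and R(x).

Q(x) = −3x − 9; R(x) = −7x − 6

Step 1: lead(−3x⁴ − 12x³ + 6x² + 62x + 66) ÷ lead(D) = −3x⁴ ÷ x³ = −3x. Subtract (−3x)·D = −3x⁴ − 3x³ + 15x² + 24x. Remainder: −9x³ − 9x² + 38x + 66.
Step 2: lead(−9x³ − 9x² + 38x + 66) ÷ lead(D) = −9x³ ÷ x³ = −9. Subtract (−9)·D = −9x³ − 9x² + 45x + 72. Remainder: −7x − 6.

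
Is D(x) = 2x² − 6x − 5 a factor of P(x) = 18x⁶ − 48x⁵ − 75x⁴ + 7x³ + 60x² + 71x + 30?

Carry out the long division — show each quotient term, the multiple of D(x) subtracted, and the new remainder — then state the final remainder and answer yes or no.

R(x) = 0, so D(x) is a factor of P(x). yes

Step 1: lead(18x⁶ − 48x⁵ − 75x⁴ + 7x³ + 60x² + 71x + 30) ÷ lead(D) = 18x⁶ ÷ 2x² = 9x⁴. Subtract (9x⁴)·D = 18x⁶ − 54x⁵ − 45x⁴. Remainder: 6x⁵ − 30x⁴ + 7x³ + 60x² + 71x + 30.
Step 2: lead(6x⁵ − 30x⁴ + 7x³ + 60x² + 71x + 30) ÷ lead(D) = 6x⁵ ÷ 2x² = 3x³. Subtract (3x³)·D = 6x⁵ − 18x⁴ − 15x³. Remainder: −12x⁴ + 22x³ + 60x² + 71x + 30.
Step 3: lead(−12x⁴ + 22x³ + 60x² + 71x + 30) ÷ lead(D) = −12x⁴ ÷ 2x² = −6x². Subtract (−6x²)·D = −12x⁴ + 36x³ + 30x². Remainder: −14x³ + 30x² + 71x + 30.
Step 4: lead(−14x³ + 30x² + 71x + 30) ÷ lead(D) = −14x³ ÷ 2x² = −7x. Subtract (−7x)·D = −14x³ + 42x² + 35x. Remainder: −12x² + 36x + 30.
Step 5: lead(−12x² + 36x + 30) ÷ lead(D) = −12x² ÷ 2x² = −6. Subtract (−6)·D = −12x² + 36x + 30. Remainder: 0.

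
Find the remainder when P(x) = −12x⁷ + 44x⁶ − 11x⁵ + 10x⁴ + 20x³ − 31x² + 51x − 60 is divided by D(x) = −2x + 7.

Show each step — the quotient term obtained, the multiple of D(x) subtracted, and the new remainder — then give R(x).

Step 1: lead(−12x⁷ + 44x⁶ − 11x⁵ + 10x⁴ + 20x³ − 31x² + 51x − 60) ÷ lead(D) = −12x⁷ ÷ −2x = 6x⁶. Subtract (6x⁶)·D = −12x⁷ + 42x⁶. Remainder: 2x⁶ − 11x⁵ + 10x⁴ + 20x³ − 31x² + 51x − 60.
Step 2: lead(2x⁶ − 11x⁵ + 10x⁴ + 20x³ − 31x² + 51x − 60) ÷ lead(D) = 2x⁶ ÷ −2x = −x⁵. Subtract (−x⁵)·D = 2x⁶ − 7x⁵. Remainder: −4x⁵ + 10x⁴ + 20x³ − 31x² + 51x − 60.
Step 3: lead(−4x⁵ + 10x⁴ + 20x³ − 31x² + 51x − 60) ÷ lead(D) = −4x⁵ ÷ −2x = 2x⁴. Subtract (2x⁴)·D = −4x⁵ + 14x⁴. Remainder: −4x⁴ + 20x³ − 31x² + 51x − 60.
Step 4: lead(−4x⁴ + 20x³ − 31x² + 51x − 60) ÷ lead(D) = −4x⁴ ÷ −2x = 2x³. Subtract (2x³)·D = −4x⁴ + 14x³. Remainder: 6x³ − 31x² + 51x − 60.
Step 5: lead(6x³ − 31x² + 51x − 60) ÷ lead(D) = 6x³ ÷ −2x = −3x². Subtract (−3x²)·D = 6x³ − 21x². Remainder: −10x² + 51x − 60.
Step 6: lead(−10x² + 51x − 60) ÷ lead(D) = −10x² ÷ −2x = 5x. Subtract (5x)·D = −10x² + 35x. Remainder: 16x − 60.
Step 7: lead(16x − 60) ÷ lead(D) = 16x ÷ −2x = −8. Subtract (−8)·D = 16x − 56. Remainder: −4.

R(x) = −4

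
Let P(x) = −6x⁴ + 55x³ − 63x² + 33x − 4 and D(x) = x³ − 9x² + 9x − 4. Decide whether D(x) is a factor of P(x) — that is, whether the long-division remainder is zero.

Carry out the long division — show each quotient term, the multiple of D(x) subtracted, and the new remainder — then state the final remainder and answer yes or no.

R(x) = 0, so D(x) is a factor of P(x). yes

Step 1: lead(−6x⁴ + 55x³ − 63x² + 33x − 4) ÷ lead(D) = −6x⁴ ÷ x³ = −6x. Subtract (−6x)·D = −6x⁴ + 54x³ − 54x² + 24x. Remainder: x³ − 9x² + 9x − 4.
Step 2: lead(x³ − 9x² + 9x − 4) ÷ lead(D) = x³ ÷ x³ = 1. Subtract (1)·D = x³ − 9x² + 9x − 4. Remainder: 0.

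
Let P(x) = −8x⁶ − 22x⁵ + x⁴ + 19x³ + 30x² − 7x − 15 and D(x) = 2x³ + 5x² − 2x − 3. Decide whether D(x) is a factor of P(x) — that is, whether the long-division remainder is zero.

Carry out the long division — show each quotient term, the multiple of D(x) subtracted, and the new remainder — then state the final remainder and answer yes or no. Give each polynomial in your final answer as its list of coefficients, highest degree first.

R = [0], so D(x) is a factor of P(x). yes

Step 1: lead(−8x⁶ − 22x⁵ + x⁴ + 19x³ + 30x² − 7x − 15) ÷ lead(D) = −8x⁶ ÷ 2x³ = −4x³. Subtract (−4x³)·D = −8x⁶ − 20x⁵ + 8x⁴ + 12x³. Remainder: −2x⁵ − 7x⁴ + 7x³ + 30x² − 7x − 15.
Step 2: lead(−2x⁵ − 7x⁴ + 7x³ + 30x² − 7x − 15) ÷ lead(D) = −2x⁵ ÷ 2x³ = −x². Subtract (−x²)·D = −2x⁵ − 5x⁴ + 2x³ + 3x². Remainder: −2x⁴ + 5x³ + 27x² − 7x − 15.
Step 3: lead(−2x⁴ + 5x³ + 27x² − 7x − 15) ÷ lead(D) = −2x⁴ ÷ 2x³ = −x. Subtract (−x)·D = −2x⁴ − 5x³ + 2x² + 3x. Remainder: 10x³ + 25x² − 10x − 15.
Step 4: lead(10x³ + 25x² − 10x − 15) ÷ lead(D) = 10x³ ÷ 2x³ = 5. Subtract (5)·D = 10x³ + 25x² − 10x − 15. Remainder: 0.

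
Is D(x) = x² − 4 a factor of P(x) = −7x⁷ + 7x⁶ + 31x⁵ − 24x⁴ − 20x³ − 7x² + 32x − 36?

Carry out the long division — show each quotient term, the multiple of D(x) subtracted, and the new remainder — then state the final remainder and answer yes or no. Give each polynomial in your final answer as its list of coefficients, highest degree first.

Step 1: lead(−7x⁷ + 7x⁶ + 31x⁵ − 24x⁴ − 20x³ − 7x² + 32x − 36) ÷ lead(D) = −7x⁷ ÷ x² = −7x⁵. Subtract (−7x⁵)·D = −7x⁷ + 28x⁵. Remainder: 7x⁶ + 3x⁵ − 24x⁴ − 20x³ − 7x² + 32x − 36.
Step 2: lead(7x⁶ + 3x⁵ − 24x⁴ − 20x³ − 7x² + 32x − 36) ÷ lead(D) = 7x⁶ ÷ x² = 7x⁴. Subtract (7x⁴)·D = 7x⁶ − 28x⁴. Remainder: 3x⁵ + 4x⁴ − 20x³ − 7x² + 32x − 36.
Step 3: lead(3x⁵ + 4x⁴ − 20x³ − 7x² + 32x − 36) ÷ lead(D) = 3x⁵ ÷ x² = 3x³. Subtract (3x³)·D = 3x⁵ − 12x³. Remainder: 4x⁴ − 8x³ − 7x² + 32x − 36.
Step 4: lead(4x⁴ − 8x³ − 7x² + 32x − 36) ÷ lead(D) = 4x⁴ ÷ x² = 4x². Subtract (4x²)·D = 4x⁴ − 16x². Remainder: −8x³ + 9x² + 32x − 36.
Step 5: lead(−8x³ + 9x² + 32x − 36) ÷ lead(D) = −8x³ ÷ x² = −8x. Subtract (−8x)·D = −8x³ + 32x. Remainder: 9x² − 36.
Step 6: lead(9x² − 36) ÷ lead(D) = 9x² ÷ x² = 9. Subtract (9)·D = 9x² − 36. Remainder: 0.

R = [0], so D(x) is a factor of P(x). yes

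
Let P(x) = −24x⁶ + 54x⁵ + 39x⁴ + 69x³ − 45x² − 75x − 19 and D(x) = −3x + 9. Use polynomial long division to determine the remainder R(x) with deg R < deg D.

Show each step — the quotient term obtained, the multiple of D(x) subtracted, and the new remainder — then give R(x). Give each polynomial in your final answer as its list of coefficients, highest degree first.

R = [-1]

Step 1: lead(−24x⁶ + 54x⁵ + 39x⁴ + 69x³ − 45x² − 75x − 19) ÷ lead(D) = −24x⁶ ÷ −3x = 8x⁵. Subtract (8x⁵)·D = −24x⁶ + 72x⁵. Remainder: −18x⁵ + 39x⁴ + 69x³ − 45x² − 75x − 19.
Step 2: lead(−18x⁵ + 39x⁴ + 69x³ − 45x² − 75x − 19) ÷ lead(D) = −18x⁵ ÷ −3x = 6x⁴. Subtract (6x⁴)·D = −18x⁵ + 54x⁴. Remainder: −15x⁴ + 69x³ − 45x² − 75x − 19.
Step 3: lead(−15x⁴ + 69x³ − 45x² − 75x − 19) ÷ lead(D) = −15x⁴ ÷ −3x = 5x³. Subtract (5x³)·D = −15x⁴ + 45x³. Remainder: 24x³ − 45x² − 75x − 19.
Step 4: lead(24x³ − 45x² − 75x − 19) ÷ lead(D) = 24x³ ÷ −3x = −8x². Subtract (−8x²)·D = 24x³ − 72x². Remainder: 27x² − 75x − 19.
Step 5: lead(27x² − 75x − 19) ÷ lead(D) = 27x² ÷ −3x = −9x. Subtract (−9x)·D = 27x² − 81x. Remainder: 6x − 19.
Step 6: lead(6x − 19) ÷ lead(D) = 6x ÷ −3x = −2. Subtract (−2)·D = 6x − 18. Remainder: −1.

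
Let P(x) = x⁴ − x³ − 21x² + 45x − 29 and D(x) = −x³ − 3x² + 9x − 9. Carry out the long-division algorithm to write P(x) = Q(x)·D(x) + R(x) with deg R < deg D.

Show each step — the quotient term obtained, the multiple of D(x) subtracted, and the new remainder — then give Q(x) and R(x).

Q(x) = −x + 4; R(x) = 7

Step 1: lead(x⁴ − x³ − 21x² + 45x − 29) ÷ lead(D) = x⁴ ÷ −x³ = −x. Subtract (−x)·D = x⁴ + 3x³ − 9x² + 9x. Remainder: −4x³ − 12x² + 36x − 29.
Step 2: lead(−4x³ − 12x² + 36x − 29) ÷ lead(D) = −4x³ ÷ −x³ = 4. Subtract (4)·D = −4x³ − 12x² + 36x − 36. Remainder: 7.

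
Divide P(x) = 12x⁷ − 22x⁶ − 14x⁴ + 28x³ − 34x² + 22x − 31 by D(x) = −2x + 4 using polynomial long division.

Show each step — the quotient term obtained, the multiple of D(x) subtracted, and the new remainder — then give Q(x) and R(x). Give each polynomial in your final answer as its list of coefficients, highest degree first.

Step 1: lead(12x⁷ − 22x⁶ − 14x⁴ + 28x³ − 34x² + 22x − 31) ÷ lead(D) = 12x⁷ ÷ −2x = −6x⁶. Subtract (−6x⁶)·D = 12x⁷ − 24x⁶. Remainder: 2x⁶ − 14x⁴ + 28x³ − 34x² + 22x − 31.
Step 2: lead(2x⁶ − 14x⁴ + 28x³ − 34x² + 22x − 31) ÷ lead(D) = 2x⁶ ÷ −2x = −x⁵. Subtract (−x⁵)·D = 2x⁶ − 4x⁵. Remainder: 4x⁵ − 14x⁴ + 28x³ − 34x² + 22x − 31.
Step 3: lead(4x⁵ − 14x⁴ + 28x³ − 34x² + 22x − 31) ÷ lead(D) = 4x⁵ ÷ −2x = −2x⁴. Subtract (−2x⁴)·D = 4x⁵ − 8x⁴. Remainder: −6x⁴ + 28x³ − 34x² + 22x − 31.
Step 4: lead(−6x⁴ + 28x³ − 34x² + 22x − 31) ÷ lead(D) = −6x⁴ ÷ −2x = 3x³. Subtract (3x³)·D = −6x⁴ + 12x³. Remainder: 16x³ − 34x² + 22x − 31.
Step 5: lead(16x³ − 34x² + 22x − 31) ÷ lead(D) = 16x³ ÷ −2x = −8x². Subtract (−8x²)·D = 16x³ − 32x². Remainder: −2x² + 22x − 31.
Step 6: lead(−2x² + 22x − 31) ÷ lead(D) = −2x² ÷ −2x = x. Subtract (x)·D = −2x² + 4x. Remainder: 18x − 31.
Step 7: lead(18x − 31) ÷ lead(D) = 18x ÷ −2x = −9. Subtract (−9)·D = 18x − 36. Remainder: 5.

Q = [-6, -1, -2, 3, -8, 1, -9]; R = [5]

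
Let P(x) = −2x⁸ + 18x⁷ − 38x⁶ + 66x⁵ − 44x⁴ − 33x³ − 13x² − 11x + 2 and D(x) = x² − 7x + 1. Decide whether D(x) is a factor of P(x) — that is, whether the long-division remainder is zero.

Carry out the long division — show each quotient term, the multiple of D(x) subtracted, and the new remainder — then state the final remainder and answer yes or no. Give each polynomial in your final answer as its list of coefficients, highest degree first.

Step 1: lead(−2x⁸ + 18x⁷ − 38x⁶ + 66x⁵ − 44x⁴ − 33x³ − 13x² − 11x + 2) ÷ lead(D) = −2x⁸ ÷ x² = −2x⁶. Subtract (−2x⁶)·D = −2x⁸ + 14x⁷ − 2x⁶. Remainder: 4x⁷ − 36x⁶ + 66x⁵ − 44x⁴ − 33x³ − 13x² − 11x + 2.
Step 2: lead(4x⁷ − 36x⁶ + 66x⁵ − 44x⁴ − 33x³ − 13x² − 11x + 2) ÷ lead(D) = 4x⁷ ÷ x² = 4x⁵. Subtract (4x⁵)·D = 4x⁷ − 28x⁶ + 4x⁵. Remainder: −8x⁶ + 62x⁵ − 44x⁴ − 33x³ − 13x² − 11x + 2.
Step 3: lead(−8x⁶ + 62x⁵ − 44x⁴ − 33x³ − 13x² − 11x + 2) ÷ lead(D) = −8x⁶ ÷ x² = −8x⁴. Subtract (−8x⁴)·D = −8x⁶ + 56x⁵ − 8x⁴. Remainder: 6x⁵ − 36x⁴ − 33x³ − 13x² − 11x + 2.
Step 4: lead(6x⁵ − 36x⁴ − 33x³ − 13x² − 11x + 2) ÷ lead(D) = 6x⁵ ÷ x² = 6x³. Subtract (6x³)·D = 6x⁵ − 42x⁴ + 6x³. Remainder: 6x⁴ − 39x³ − 13x² − 11x + 2.
Step 5: lead(6x⁴ − 39x³ − 13x² − 11x + 2) ÷ lead(D) = 6x⁴ ÷ x² = 6x². Subtract (6x²)·D = 6x⁴ − 42x³ + 6x². Remainder: 3x³ − 19x² − 11x + 2.
Step 6: lead(3x³ − 19x² − 11x + 2) ÷ lead(D) = 3x³ ÷ x² = 3x. Subtract (3x)·D = 3x³ − 21x² + 3x. Remainder: 2x² − 14x + 2.
Step 7: lead(2x² − 14x + 2) ÷ lead(D) = 2x² ÷ x² = 2. Subtract (2)·D = 2x² − 14x + 2. Remainder: 0.

R = [0], so D(x) is a factor of P(x). yes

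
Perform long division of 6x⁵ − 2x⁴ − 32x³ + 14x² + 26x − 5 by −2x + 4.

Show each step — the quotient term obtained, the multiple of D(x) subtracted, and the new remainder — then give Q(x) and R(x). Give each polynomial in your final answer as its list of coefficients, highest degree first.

Q = [-3, -5, 6, 5, -3]; R = [7]

Step 1: lead(6x⁵ − 2x⁴ − 32x³ + 14x² + 26x − 5) ÷ lead(D) = 6x⁵ ÷ −2x = −3x⁴. Subtract (−3x⁴)·D = 6x⁵ − 12x⁴. Remainder: 10x⁴ − 32x³ + 14x² + 26x − 5.
Step 2: lead(10x⁴ − 32x³ + 14x² + 26x − 5) ÷ lead(D) = 10x⁴ ÷ −2x = −5x³. Subtract (−5x³)·D = 10x⁴ − 20x³. Remainder: −12x³ + 14x² + 26x − 5.
Step 3: lead(−12x³ + 14x² + 26x − 5) ÷ lead(D) = −12x³ ÷ −2x = 6x². Subtract (6x²)·D = −12x³ + 24x². Remainder: −10x² + 26x − 5.
Step 4: lead(−10x² + 26x − 5) ÷ lead(D) = −10x² ÷ −2x = 5x. Subtract (5x)·D = −10x² + 20x. Remainder: 6x − 5.
Step 5: lead(6x − 5) ÷ lead(D) = 6x ÷ −2x = −3. Subtract (−3)·D = 6x − 12. Remainder: 7.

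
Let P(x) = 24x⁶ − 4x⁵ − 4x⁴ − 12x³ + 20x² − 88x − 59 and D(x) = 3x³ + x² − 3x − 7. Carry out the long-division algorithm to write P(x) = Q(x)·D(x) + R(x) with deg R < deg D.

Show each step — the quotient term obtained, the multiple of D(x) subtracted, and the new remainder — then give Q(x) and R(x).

Q(x) = 8x³ − 4x² + 8x + 8; R(x) = 8x² − 8x − 3

Step 1: lead(24x⁶ − 4x⁵ − 4x⁴ − 12x³ + 20x² − 88x − 59) ÷ lead(D) = 24x⁶ ÷ 3x³ = 8x³. Subtract (8x³)·D = 24x⁶ + 8x⁵ − 24x⁴ − 56x³. Remainder: −12x⁵ + 20x⁴ + 44x³ + 20x² − 88x − 59.
Step 2: lead(−12x⁵ + 20x⁴ + 44x³ + 20x² − 88x − 59) ÷ lead(D) = −12x⁵ ÷ 3x³ = −4x². Subtract (−4x²)·D = −12x⁵ − 4x⁴ + 12x³ + 28x². Remainder: 24x⁴ + 32x³ − 8x² − 88x − 59.
Step 3: lead(24x⁴ + 32x³ − 8x² − 88x − 59) ÷ lead(D) = 24x⁴ ÷ 3x³ = 8x. Subtract (8x)·D = 24x⁴ + 8x³ − 24x² − 56x. Remainder: 24x³ + 16x² − 32x − 59.
Step 4: lead(24x³ + 16x² − 32x − 59) ÷ lead(D) = 24x³ ÷ 3x³ = 8. Subtract (8)·D = 24x³ + 8x² − 24x − 56. Remainder: 8x² − 8x − 3.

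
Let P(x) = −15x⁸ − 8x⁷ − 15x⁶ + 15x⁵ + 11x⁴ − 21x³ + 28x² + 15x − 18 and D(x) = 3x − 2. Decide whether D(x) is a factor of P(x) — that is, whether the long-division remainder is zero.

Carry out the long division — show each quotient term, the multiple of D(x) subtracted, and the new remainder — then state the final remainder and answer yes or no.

R(x) = 0, so D(x) is a factor of P(x). yes

Step 1: lead(−15x⁸ − 8x⁷ − 15x⁶ + 15x⁵ + 11x⁴ − 21x³ + 28x² + 15x − 18) ÷ lead(D) = −15x⁸ ÷ 3x = −5x⁷. Subtract (−5x⁷)·D = −15x⁸ + 10x⁷. Remainder: −18x⁷ − 15x⁶ + 15x⁵ + 11x⁴ − 21x³ + 28x² + 15x − 18.
Step 2: lead(−18x⁷ − 15x⁶ + 15x⁵ + 11x⁴ − 21x³ + 28x² + 15x − 18) ÷ lead(D) = −18x⁷ ÷ 3x = −6x⁶. Subtract (−6x⁶)·D = −18x⁷ + 12x⁶. Remainder: −27x⁶ + 15x⁵ + 11x⁴ − 21x³ + 28x² + 15x − 18.
Step 3: lead(−27x⁶ + 15x⁵ + 11x⁴ − 21x³ + 28x² + 15x − 18) ÷ lead(D) = −27x⁶ ÷ 3x = −9x⁵. Subtract (−9x⁵)·D = −27x⁶ + 18x⁵. Remainder: −3x⁵ + 11x⁴ − 21x³ + 28x² + 15x − 18.
Step 4: lead(−3x⁵ + 11x⁴ − 21x³ + 28x² + 15x − 18) ÷ lead(D) = −3x⁵ ÷ 3x = −x⁴. Subtract (−x⁴)·D = −3x⁵ + 2x⁴. Remainder: 9x⁴ − 21x³ + 28x² + 15x − 18.
Step 5: lead(9x⁴ − 21x³ + 28x² + 15x − 18) ÷ lead(D) = 9x⁴ ÷ 3x = 3x³. Subtract (3x³)·D = 9x⁴ − 6x³. Remainder: −15x³ + 28x² + 15x − 18.
Step 6: lead(−15x³ + 28x² + 15x − 18) ÷ lead(D) = −15x³ ÷ 3x = −5x². Subtract (−5x²)·D = −15x³ + 10x². Remainder: 18x² + 15x − 18.
Step 7: lead(18x² + 15x − 18) ÷ lead(D) = 18x² ÷ 3x = 6x. Subtract (6x)·D = 18x² − 12x. Remainder: 27x − 18.
Step 8: lead(27x − 18) ÷ lead(D) = 27x ÷ 3x = 9. Subtract (9)·D = 27x − 18. Remainder: 0.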